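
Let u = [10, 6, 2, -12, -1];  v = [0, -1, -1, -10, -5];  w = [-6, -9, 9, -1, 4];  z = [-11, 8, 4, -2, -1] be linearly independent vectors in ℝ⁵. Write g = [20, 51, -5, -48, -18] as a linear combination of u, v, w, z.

Set up the augmented matrix [u | v | w | z | g] and row-reduce.
The system has the unique solution (a₁, …, a₄) = (3, 1, -2, 2).

g = 3u + v - 2w + 2z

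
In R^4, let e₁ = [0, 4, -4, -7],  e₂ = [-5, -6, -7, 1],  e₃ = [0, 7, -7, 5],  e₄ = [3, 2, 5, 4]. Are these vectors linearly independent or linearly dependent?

linearly independent

The matrix [e₁|e₂|e₃|e₄] has determinant 276.
A nonzero determinant means the columns are linearly independent.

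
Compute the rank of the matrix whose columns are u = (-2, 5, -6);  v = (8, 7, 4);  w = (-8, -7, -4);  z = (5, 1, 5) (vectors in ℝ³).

rank 2

Apply Gaussian elimination to the matrix whose rows are u, v, w, z.
Exactly 2 pivots survive; hence the rank is 2.
(With 4 elements in a 3-dimensional space the rank is at most 3.)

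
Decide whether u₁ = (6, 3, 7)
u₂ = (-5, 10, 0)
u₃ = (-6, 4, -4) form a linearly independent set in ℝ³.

linearly independent

Row-reduce the matrix whose columns are u₁, u₂, u₃.
The reduction yields 3 nonzero rows, so the rank is 3.
Since rank = 3 (the number of vectors), the set is linearly independent.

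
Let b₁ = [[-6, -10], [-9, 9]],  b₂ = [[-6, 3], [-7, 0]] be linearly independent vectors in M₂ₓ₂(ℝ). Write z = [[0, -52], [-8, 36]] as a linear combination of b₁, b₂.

Take coordinate vectors relative to {E₁₁, E₁₂, E₂₁, E₂₂}.
Write z = a₁b₁ + a₂b₂ and equate components.
Back-substitution yields (a₁, a₂) = (4, -4).

z = 4b₁ - 4b₂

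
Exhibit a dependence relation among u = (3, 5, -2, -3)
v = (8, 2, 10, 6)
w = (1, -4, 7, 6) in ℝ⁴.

Set up α₁u + … + α₃w = 0 and solve the homogeneous system.
One solution (up to scaling) is (2, -1, 2).

2u - v + 2w = 0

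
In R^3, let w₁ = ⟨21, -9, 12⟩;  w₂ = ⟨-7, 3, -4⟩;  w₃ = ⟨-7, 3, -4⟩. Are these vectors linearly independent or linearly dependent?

Two of the vectors are equal, giving an immediate dependence.

linearly dependent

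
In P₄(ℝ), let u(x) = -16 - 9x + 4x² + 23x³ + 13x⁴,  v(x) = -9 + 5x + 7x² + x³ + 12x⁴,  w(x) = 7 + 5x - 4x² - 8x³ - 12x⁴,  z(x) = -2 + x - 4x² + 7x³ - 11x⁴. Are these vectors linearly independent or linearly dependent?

Write each element as a coordinate vector in ℝ⁵ using {1, x, …, x⁴}.
Place the vectors as rows of a 4×5 matrix and reduce to echelon form.
The reduction yields 3 nonzero rows, so the rank is 3.
Since rank 3 < 4, the set is linearly dependent.
Indeed u + 2w - z = 0.

linearly dependent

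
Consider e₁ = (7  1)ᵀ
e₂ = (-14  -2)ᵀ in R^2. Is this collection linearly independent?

linearly dependent

Row-reduce the matrix whose columns are e₁, e₂.
The reduction yields 1 nonzero row, so the rank is 1.
Since rank 1 < 2, the set is linearly dependent.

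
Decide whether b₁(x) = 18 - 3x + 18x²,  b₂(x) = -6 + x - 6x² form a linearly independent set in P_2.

Write each element as a coordinate vector in ℝ³ using {1, x, x²}.
Place the vectors as rows of a 2×3 matrix and reduce to echelon form.
The reduction yields 1 nonzero row, so the rank is 1.
Since rank 1 < 2, the set is linearly dependent.
Indeed b₁ + 3b₂ = 0.

linearly dependent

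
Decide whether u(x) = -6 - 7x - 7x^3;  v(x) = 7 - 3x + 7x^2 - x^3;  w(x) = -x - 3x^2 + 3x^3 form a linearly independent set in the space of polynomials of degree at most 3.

Write each element as a coordinate vector in ℝ⁴ using {1, x, …, x^3}.
Place the vectors as rows of a 3×4 matrix and reduce to echelon form.
The reduction yields 3 nonzero rows, so the rank is 3.
Since rank = 3 (the number of vectors), the set is linearly independent.

linearly independent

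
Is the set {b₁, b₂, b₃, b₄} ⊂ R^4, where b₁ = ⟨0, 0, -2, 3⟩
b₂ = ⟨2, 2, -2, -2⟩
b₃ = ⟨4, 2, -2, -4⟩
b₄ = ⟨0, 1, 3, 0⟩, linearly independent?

Place the vectors as rows of a 4×4 matrix and reduce to echelon form.
The reduction yields 4 nonzero rows, so the rank is 4.
Since rank = 4 (the number of vectors), the set is linearly independent.

linearly independent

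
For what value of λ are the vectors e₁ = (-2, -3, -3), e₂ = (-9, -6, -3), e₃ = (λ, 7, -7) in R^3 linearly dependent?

Dependence holds iff the 3×3 matrix [e₁ e₂ e₃] is singular.
The determinant works out to 252 - 9*λ.
Solving 252 - 9*λ = 0 yields λ = 28.

λ = 28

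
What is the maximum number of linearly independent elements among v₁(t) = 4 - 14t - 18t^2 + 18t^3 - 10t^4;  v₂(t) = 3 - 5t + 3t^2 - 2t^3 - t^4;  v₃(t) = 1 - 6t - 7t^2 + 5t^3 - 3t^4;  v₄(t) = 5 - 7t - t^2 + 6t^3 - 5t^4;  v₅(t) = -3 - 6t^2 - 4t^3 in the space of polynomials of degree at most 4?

Represent each element by its coordinate vector in ℝ⁵.
Form the matrix with v₁, v₂, v₃, v₄, v₅ as columns and reduce.
Reduction leaves 4 leading entries, giving rank 4.

4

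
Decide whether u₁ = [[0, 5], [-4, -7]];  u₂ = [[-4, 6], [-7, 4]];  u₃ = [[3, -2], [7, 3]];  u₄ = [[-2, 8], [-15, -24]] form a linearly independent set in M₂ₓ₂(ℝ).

Write each element as a coordinate vector in ℝ⁴ using {E₁₁, E₁₂, E₂₁, E₂₂}.
Place the vectors as rows of a 4×4 matrix and reduce to echelon form.
The reduction yields 3 nonzero rows, so the rank is 3.
Since rank 3 < 4, the set is linearly dependent.
Indeed 2u₁ - u₂ - 2u₃ - u₄ = 0.

linearly dependent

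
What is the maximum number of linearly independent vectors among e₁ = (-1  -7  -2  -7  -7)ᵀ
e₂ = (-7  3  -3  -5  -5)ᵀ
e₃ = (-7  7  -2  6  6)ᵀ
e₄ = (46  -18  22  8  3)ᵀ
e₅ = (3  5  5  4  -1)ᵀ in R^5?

Apply Gaussian elimination to the matrix whose rows are e₁, e₂, e₃, e₄, e₅.
There are 4 pivot columns, so rank = 4.

4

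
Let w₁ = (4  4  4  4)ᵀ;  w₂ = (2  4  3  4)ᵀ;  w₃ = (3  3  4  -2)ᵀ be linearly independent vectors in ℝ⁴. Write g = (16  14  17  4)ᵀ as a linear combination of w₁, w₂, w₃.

g = 3w₁ - w₂ + 2w₃

Set up the augmented matrix [w₁ | w₂ | w₃ | g] and row-reduce.
Back-substitution yields (c₁, c₂, c₃) = (3, -1, 2).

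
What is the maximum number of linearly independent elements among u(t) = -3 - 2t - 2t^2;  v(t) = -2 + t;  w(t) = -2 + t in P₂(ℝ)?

Represent each element by its coordinate vector in ℝ³.
Apply Gaussian elimination to the matrix whose rows are u, v, w.
Reduction leaves 2 leading entries, giving rank 2.

2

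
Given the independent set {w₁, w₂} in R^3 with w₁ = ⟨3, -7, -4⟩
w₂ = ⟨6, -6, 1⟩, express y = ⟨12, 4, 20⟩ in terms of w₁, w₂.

y = -4w₁ + 4w₂

Write y = a₁w₁ + a₂w₂ and equate components.
Row-reducing the augmented matrix gives the unique coefficients (a₁, a₂) = (-4, 4).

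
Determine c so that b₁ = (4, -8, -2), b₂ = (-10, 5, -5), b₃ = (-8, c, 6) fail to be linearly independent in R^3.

c = 19

The set is linearly dependent precisely when det[b₁; b₂; b₃] = 0.
The determinant works out to 40*c - 760.
Setting this to zero gives c = 19.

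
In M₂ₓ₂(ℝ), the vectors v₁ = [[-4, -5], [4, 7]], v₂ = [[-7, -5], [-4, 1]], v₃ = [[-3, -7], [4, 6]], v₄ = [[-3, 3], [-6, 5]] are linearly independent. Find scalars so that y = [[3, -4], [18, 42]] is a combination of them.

Work in coordinates with respect to the standard basis {E₁₁, E₁₂, E₂₁, E₂₂}.
Write y = c₁v₁ + … + c₄v₄ and equate components.
Back-substitution yields (c₁, …, c₄) = (1, -4, 4, 3).

y = v₁ - 4v₂ + 4v₃ + 3v₄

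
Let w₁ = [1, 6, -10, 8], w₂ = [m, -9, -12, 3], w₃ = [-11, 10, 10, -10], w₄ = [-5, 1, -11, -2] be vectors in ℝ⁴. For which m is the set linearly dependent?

m = 33/8

Dependence holds iff the 4×4 matrix [w₁ w₂ w₃ w₄] is singular.
Expanding, det = 1840*m - 7590.
Solving 1840*m - 7590 = 0 yields m = 33/8.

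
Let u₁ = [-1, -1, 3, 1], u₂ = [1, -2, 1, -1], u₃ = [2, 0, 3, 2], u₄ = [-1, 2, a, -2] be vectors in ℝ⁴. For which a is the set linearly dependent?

Dependence holds iff the 4×4 matrix [u₁ u₂ u₃ u₄] is singular.
Expanding, det = -12*a - 69.
Solving -12*a - 69 = 0 yields a = -23/4.

a = -23/4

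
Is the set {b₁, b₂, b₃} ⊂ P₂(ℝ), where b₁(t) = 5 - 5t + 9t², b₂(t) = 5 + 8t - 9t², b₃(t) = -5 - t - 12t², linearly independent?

linearly independent

Write each element as a coordinate vector in ℝ³ using {1, t, t²}.
Form the 3×3 matrix with these as columns; its determinant is -735.
A nonzero determinant means the columns are linearly independent.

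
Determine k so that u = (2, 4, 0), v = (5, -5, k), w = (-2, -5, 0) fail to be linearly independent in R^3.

k = 0

Place the vectors as rows of a 3×3 matrix; dependence ⇔ determinant zero.
Expanding, det = 2*k.
Setting this to zero gives k = 0.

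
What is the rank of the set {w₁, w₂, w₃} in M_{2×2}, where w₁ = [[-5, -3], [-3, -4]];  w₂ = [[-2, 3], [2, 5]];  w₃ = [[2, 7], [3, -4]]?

rank 3

Represent each element by its coordinate vector in ℝ⁴.
Row-reduce the 3×4 matrix with these as rows.
There are 3 pivot columns, so rank = 3.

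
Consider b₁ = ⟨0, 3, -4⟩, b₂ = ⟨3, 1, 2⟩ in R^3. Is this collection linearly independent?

Place the vectors as rows of a 2×3 matrix and reduce to echelon form.
The reduction yields 2 nonzero rows, so the rank is 2.
Since rank = 2 (the number of vectors), the set is linearly independent.

linearly independent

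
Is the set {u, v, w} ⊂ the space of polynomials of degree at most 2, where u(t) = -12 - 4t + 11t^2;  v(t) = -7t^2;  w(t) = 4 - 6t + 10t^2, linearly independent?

linearly independent

Write each element as a coordinate vector in ℝ³ using {1, t, t^2}.
Place the vectors as rows of a 3×3 matrix and reduce to echelon form.
The reduction yields 3 nonzero rows, so the rank is 3.
Since rank = 3 (the number of vectors), the set is linearly independent.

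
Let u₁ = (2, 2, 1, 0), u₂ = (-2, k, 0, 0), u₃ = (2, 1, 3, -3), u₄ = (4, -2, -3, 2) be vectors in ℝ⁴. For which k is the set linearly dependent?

k = -2/11

Dependence holds iff the 4×4 matrix [u₁ u₂ u₃ u₄] is singular.
Cofactor expansion gives det = -22*k - 4.
This vanishes exactly when k = -2/11.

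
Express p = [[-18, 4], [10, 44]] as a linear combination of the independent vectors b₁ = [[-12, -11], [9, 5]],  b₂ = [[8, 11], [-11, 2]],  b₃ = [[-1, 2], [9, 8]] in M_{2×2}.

Identify each element with its coordinate vector in ℝ⁴ via {E₁₁, E₁₂, E₂₁, E₂₂}.
Set up the augmented matrix [b₁ | b₂ | b₃ | p] and row-reduce.
Back-substitution yields (c₁, c₂, c₃) = (4, 4, 2).

p = 4b₁ + 4b₂ + 2b₃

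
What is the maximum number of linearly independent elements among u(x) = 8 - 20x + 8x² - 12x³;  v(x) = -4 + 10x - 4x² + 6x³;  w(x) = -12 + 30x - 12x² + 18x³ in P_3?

1

Represent each element by its coordinate vector in ℝ⁴.
Put the 4×3 matrix [u|v|w] into echelon form.
There is 1 pivot column, so rank = 1.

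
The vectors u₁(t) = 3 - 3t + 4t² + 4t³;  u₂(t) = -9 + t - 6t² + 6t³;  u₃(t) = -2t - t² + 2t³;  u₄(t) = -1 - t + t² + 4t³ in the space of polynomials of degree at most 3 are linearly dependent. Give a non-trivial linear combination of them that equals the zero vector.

Pass to coordinate vectors relative to the basis {1, t, …, t³}.
Write the vectors as columns of a matrix and find a nonzero vector in its null space.
The free variable yields coefficients (2, 1, -1, -3) (any nonzero multiple also works).

2u₁ + u₂ - u₃ - 3u₄ = 0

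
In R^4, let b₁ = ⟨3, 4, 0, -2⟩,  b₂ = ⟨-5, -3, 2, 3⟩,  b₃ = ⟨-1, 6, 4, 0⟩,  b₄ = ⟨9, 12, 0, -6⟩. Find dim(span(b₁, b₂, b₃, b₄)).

Row-reduce the 4×4 matrix with these as rows.
The echelon form has 2 nonzero rows, so the rank is 2.

2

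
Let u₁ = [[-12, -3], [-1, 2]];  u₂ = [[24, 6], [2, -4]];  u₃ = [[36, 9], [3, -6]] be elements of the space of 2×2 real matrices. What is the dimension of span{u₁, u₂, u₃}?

Use coordinates relative to {E₁₁, E₁₂, E₂₁, E₂₂}.
Put the 4×3 matrix [u₁|u₂|u₃] into echelon form.
The echelon form has 1 nonzero row, so the rank is 1.

dim = 1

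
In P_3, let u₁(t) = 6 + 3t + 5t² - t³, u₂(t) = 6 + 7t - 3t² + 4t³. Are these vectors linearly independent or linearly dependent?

Take coordinates with respect to the standard basis {1, t, …, t³}.
Row-reduce the matrix whose columns are u₁, u₂.
The reduction yields 2 nonzero rows, so the rank is 2.
Since rank = 2 (the number of vectors), the set is linearly independent.

linearly independent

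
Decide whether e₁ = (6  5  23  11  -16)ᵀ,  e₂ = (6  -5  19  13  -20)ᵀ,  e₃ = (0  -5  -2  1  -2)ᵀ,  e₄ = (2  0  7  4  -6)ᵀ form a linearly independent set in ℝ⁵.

Place the vectors as rows of a 4×5 matrix and reduce to echelon form.
The reduction yields 2 nonzero rows, so the rank is 2.
Since rank 2 < 4, the set is linearly dependent.

linearly dependent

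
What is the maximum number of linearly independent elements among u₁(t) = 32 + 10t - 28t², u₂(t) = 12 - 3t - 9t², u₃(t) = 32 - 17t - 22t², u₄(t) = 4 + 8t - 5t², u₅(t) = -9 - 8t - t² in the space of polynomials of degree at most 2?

Use coordinates relative to {1, t, t²}.
Form the matrix with u₁, u₂, u₃, u₄, u₅ as columns and reduce.
There are 3 pivot columns, so rank = 3.
(With 5 elements in a 3-dimensional space the rank is at most 3.)

3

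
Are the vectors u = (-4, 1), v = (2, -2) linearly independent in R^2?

linearly independent

Row-reduce the matrix whose columns are u, v.
The reduction yields 2 nonzero rows, so the rank is 2.
Since rank = 2 (the number of vectors), the set is linearly independent.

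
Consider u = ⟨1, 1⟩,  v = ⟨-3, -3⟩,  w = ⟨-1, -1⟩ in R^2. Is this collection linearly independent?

linearly dependent

There are 3 vectors in a 2-dimensional space, so they cannot be linearly independent.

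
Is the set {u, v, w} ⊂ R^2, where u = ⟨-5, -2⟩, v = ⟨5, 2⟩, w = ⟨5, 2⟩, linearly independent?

There are 3 vectors in a 2-dimensional space, so they cannot be linearly independent.

linearly dependent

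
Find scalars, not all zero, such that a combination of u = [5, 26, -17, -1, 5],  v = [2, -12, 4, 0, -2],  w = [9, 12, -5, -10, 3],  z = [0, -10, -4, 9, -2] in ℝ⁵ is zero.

Row-reduce the matrix with u, v, w, z as columns; the null space gives the coefficients.
One solution (up to scaling) is (1, 2, -1, -1).

u + 2v - w - z = 0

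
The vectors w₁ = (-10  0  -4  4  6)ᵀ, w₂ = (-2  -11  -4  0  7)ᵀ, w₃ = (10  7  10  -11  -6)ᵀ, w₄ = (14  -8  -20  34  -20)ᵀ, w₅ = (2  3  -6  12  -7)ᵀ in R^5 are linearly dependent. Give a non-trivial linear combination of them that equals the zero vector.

Row-reduce the matrix with w₁, w₂, w₃, w₄, w₅ as columns; the null space gives the coefficients.
One solution (up to scaling) is (3, 0, 2, 1, -2).

3w₁ + 2w₃ + w₄ - 2w₅ = 0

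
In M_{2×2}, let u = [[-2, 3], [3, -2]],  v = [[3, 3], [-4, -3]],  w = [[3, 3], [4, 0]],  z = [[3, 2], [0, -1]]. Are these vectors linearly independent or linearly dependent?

Take coordinates with respect to the standard basis {E₁₁, E₁₂, E₂₁, E₂₂}.
Row-reduce the matrix whose columns are u, v, w, z.
The reduction yields 4 nonzero rows, so the rank is 4.
Since rank = 4 (the number of vectors), the set is linearly independent.

linearly independent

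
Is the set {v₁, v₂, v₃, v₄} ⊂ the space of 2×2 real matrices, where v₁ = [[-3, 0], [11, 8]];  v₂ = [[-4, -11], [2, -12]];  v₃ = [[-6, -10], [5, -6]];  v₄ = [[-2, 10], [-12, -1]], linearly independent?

Write each element as a coordinate vector in ℝ⁴ using {E₁₁, E₁₂, E₂₁, E₂₂}.
Place the vectors as rows of a 4×4 matrix and reduce to echelon form.
The reduction yields 4 nonzero rows, so the rank is 4.
Since rank = 4 (the number of vectors), the set is linearly independent.

linearly independent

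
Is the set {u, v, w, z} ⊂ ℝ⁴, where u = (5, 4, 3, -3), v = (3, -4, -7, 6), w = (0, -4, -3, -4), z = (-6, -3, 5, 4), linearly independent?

linearly independent

The matrix [u|v|w|z] has determinant -1947.
A nonzero determinant means the columns are linearly independent.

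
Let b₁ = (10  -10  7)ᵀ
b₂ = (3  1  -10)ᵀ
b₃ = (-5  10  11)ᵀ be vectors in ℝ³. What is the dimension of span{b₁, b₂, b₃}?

Form the matrix with b₁, b₂, b₃ as columns and reduce.
There are 3 pivot columns, so rank = 3.

3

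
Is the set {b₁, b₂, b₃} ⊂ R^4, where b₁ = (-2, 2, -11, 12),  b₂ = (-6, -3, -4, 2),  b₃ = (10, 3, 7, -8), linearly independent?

Row-reduce the matrix whose columns are b₁, b₂, b₃.
The reduction yields 3 nonzero rows, so the rank is 3.
Since rank = 3 (the number of vectors), the set is linearly independent.

linearly independent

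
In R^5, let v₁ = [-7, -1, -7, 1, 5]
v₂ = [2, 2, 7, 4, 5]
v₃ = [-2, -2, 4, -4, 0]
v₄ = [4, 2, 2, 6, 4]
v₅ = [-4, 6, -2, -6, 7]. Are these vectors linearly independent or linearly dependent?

linearly independent

Row-reduce the matrix whose columns are v₁, v₂, v₃, v₄, v₅.
The reduction yields 5 nonzero rows, so the rank is 5.
Since rank = 5 (the number of vectors), the set is linearly independent.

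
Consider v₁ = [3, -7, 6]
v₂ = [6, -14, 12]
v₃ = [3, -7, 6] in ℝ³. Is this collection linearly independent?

linearly dependent

Row-reduce the matrix whose columns are v₁, v₂, v₃.
The reduction yields 1 nonzero row, so the rank is 1.
Since rank 1 < 3, the set is linearly dependent.
Indeed 2v₁ - v₂ = 0.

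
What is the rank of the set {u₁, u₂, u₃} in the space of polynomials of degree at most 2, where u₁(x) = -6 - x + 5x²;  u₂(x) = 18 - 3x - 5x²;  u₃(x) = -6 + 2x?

2

Use coordinates relative to {1, x, x²}.
Put the 3×3 matrix [u₁|u₂|u₃] into echelon form.
The echelon form has 2 nonzero rows, so the rank is 2.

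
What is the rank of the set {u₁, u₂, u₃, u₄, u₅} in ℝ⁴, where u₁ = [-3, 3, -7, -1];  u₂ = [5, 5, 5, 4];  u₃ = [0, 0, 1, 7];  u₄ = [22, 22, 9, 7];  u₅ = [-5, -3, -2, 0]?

Row-reduce the 5×4 matrix with these as rows.
There are 4 pivot columns, so rank = 4.
(With 5 elements in a 4-dimensional space the rank is at most 4.)

4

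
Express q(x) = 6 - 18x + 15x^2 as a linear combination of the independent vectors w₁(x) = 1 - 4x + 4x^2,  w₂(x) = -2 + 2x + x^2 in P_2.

Work in coordinates with respect to the standard basis {1, x, x^2}.
Since w₁, w₂ are independent, the coefficients expressing q are uniquely determined by a linear system.
The system has the unique solution (a₁, a₂) = (4, -1).

q = 4w₁ - w₂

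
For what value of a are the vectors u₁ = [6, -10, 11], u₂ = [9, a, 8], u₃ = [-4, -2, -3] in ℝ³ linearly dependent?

The vectors are dependent exactly when the determinant of the matrix with rows u₁, u₂, u₃ vanishes.
The determinant works out to 26*a - 52.
Setting this to zero gives a = 2.

a = 2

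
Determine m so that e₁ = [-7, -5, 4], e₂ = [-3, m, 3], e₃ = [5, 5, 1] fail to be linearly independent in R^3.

Dependence holds iff the 3×3 matrix [e₁ e₂ e₃] is singular.
Expanding, det = -27*m - 45.
This vanishes exactly when m = -5/3.

m = -5/3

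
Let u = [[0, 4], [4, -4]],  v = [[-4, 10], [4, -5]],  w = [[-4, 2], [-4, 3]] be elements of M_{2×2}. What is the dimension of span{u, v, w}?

2

Represent each element by its coordinate vector in ℝ⁴.
Put the 4×3 matrix [u|v|w] into echelon form.
Reduction leaves 2 leading entries, giving rank 2.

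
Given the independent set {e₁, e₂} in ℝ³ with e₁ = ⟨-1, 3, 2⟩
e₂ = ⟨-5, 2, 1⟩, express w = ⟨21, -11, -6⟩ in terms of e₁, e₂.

Since e₁, e₂ are independent, the coefficients expressing w are uniquely determined by a linear system.
Row-reducing the augmented matrix gives the unique coefficients (a₁, a₂) = (-1, -4).

w = -e₁ - 4e₂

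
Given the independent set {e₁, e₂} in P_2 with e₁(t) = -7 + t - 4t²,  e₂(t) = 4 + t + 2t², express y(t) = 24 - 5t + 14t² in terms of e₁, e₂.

Work in coordinates with respect to the standard basis {1, t, t²}.
Since e₁, e₂ are independent, the coefficients expressing y are uniquely determined by a linear system.
Row-reducing the augmented matrix gives the unique coefficients (c₁, c₂) = (-4, -1).

y = -4e₁ - e₂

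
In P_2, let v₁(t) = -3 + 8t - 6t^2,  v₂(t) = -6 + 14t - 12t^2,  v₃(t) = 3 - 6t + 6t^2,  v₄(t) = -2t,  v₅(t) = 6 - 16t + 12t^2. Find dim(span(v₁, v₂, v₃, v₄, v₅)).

2

Represent each element by its coordinate vector in ℝ³.
Row-reduce the 5×3 matrix with these as rows.
The echelon form has 2 nonzero rows, so the rank is 2.
(With 5 elements in a 3-dimensional space the rank is at most 3.)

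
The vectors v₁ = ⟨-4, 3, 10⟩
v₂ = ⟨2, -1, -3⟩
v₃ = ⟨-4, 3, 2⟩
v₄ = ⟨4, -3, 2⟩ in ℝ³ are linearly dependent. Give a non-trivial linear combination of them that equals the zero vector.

v₁ - 3v₃ - 2v₄ = 0

Write the vectors as columns of a matrix and find a nonzero vector in its null space.
One solution (up to scaling) is (1, 0, -3, -2).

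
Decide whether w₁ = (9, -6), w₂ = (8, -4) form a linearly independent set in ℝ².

The matrix [w₁|w₂] has determinant 12.
A nonzero determinant means the columns are linearly independent.

linearly independent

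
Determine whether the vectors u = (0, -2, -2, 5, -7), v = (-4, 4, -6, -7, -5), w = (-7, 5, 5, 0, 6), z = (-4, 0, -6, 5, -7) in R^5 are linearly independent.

Place the vectors as rows of a 4×5 matrix and reduce to echelon form.
The reduction yields 4 nonzero rows, so the rank is 4.
Since rank = 4 (the number of vectors), the set is linearly independent.

linearly independent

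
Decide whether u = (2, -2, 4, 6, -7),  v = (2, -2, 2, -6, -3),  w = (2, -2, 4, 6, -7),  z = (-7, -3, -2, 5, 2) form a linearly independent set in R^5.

linearly dependent

Two of the vectors are equal, giving an immediate dependence.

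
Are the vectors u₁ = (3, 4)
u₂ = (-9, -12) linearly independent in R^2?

The matrix [u₁|u₂] has determinant 0.
A zero determinant means the columns are linearly dependent.

linearly dependent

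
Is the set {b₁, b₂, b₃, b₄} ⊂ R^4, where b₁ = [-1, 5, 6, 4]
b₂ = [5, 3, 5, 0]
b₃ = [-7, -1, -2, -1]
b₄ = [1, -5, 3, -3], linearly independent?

Place the vectors as rows of a 4×4 matrix and reduce to echelon form.
The reduction yields 4 nonzero rows, so the rank is 4.
Since rank = 4 (the number of vectors), the set is linearly independent.

linearly independent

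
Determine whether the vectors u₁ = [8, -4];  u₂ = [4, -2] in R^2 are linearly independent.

linearly dependent

Row-reduce the matrix whose columns are u₁, u₂.
The reduction yields 1 nonzero row, so the rank is 1.
Since rank 1 < 2, the set is linearly dependent.
Indeed u₁ - 2u₂ = 0.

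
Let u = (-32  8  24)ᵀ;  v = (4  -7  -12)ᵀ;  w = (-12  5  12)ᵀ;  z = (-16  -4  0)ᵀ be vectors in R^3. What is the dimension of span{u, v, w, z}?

Form the matrix with u, v, w, z as columns and reduce.
Exactly 2 pivots survive; hence the rank is 2.
(With 4 elements in a 3-dimensional space the rank is at most 3.)

dim = 2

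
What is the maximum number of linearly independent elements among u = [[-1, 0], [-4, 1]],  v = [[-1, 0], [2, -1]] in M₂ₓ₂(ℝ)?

Pass to coordinate vectors with respect to the basis {E₁₁, E₁₂, E₂₁, E₂₂}.
Form the matrix with u, v as columns and reduce.
There are 2 pivot columns, so rank = 2.

2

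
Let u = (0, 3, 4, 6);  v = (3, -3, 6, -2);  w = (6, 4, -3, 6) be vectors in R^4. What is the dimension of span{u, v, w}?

3

Row-reduce the 3×4 matrix with these as rows.
There are 3 pivot columns, so rank = 3.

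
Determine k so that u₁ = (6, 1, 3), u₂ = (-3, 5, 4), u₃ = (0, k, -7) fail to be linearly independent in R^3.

k = -7

Place the vectors as rows of a 3×3 matrix; dependence ⇔ determinant zero.
Expanding, det = -33*k - 231.
This vanishes exactly when k = -7.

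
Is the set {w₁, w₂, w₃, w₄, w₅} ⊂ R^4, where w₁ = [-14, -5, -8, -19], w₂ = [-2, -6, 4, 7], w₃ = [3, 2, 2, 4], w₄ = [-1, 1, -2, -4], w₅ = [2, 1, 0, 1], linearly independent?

linearly dependent

There are 5 vectors in a 4-dimensional space, so they cannot be linearly independent.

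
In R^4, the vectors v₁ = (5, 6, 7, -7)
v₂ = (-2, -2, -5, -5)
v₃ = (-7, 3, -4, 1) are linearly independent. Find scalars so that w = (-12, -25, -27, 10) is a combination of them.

Since v₁, v₂, v₃ are independent, the coefficients expressing w are uniquely determined by a linear system.
Back-substitution yields (a₁, a₂, a₃) = (-3, 2, -1).

w = -3v₁ + 2v₂ - v₃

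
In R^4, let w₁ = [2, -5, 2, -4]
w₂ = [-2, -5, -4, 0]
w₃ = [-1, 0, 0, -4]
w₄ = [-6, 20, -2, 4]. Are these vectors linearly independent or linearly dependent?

Form the 4×4 matrix with these as columns; its determinant is 0.
A zero determinant means the columns are linearly dependent.
Indeed 3w₁ + w₂ - 2w₃ + w₄ = 0.

linearly dependent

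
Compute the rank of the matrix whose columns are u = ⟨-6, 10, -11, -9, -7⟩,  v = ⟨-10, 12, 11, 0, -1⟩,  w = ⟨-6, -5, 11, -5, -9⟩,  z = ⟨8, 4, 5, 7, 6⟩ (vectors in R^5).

rank 4

Apply Gaussian elimination to the matrix whose rows are u, v, w, z.
Reduction leaves 4 leading entries, giving rank 4.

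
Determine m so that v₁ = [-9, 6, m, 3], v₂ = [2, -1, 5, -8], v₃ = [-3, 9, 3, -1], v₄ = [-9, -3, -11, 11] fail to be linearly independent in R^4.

Dependence holds iff the 4×4 matrix [v₁ v₂ v₃ v₄] is singular.
The determinant works out to -570*m - 1596.
This vanishes exactly when m = -14/5.

m = -14/5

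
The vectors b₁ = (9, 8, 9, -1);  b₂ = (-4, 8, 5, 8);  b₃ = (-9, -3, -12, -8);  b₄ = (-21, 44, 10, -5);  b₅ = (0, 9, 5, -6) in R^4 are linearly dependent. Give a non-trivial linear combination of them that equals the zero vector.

b₁ + 3b₂ + 2b₃ - b₄ + 2b₅ = 0

Solve the homogeneous system with b₁, b₂, b₃, b₄, b₅ as columns by row-reducing the coefficient matrix.
One solution (up to scaling) is (1, 3, 2, -1, 2).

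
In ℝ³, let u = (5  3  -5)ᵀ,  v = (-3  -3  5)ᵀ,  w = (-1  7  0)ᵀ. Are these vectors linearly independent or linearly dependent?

The matrix [u|v|w] has determinant -70.
A nonzero determinant means the columns are linearly independent.

linearly independent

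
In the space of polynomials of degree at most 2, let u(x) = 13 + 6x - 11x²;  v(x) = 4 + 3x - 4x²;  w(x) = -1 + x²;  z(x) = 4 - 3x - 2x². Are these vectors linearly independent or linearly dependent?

linearly dependent

Write each element as a coordinate vector in ℝ³ using {1, x, x²}.
There are 4 vectors in a 3-dimensional space, so they cannot be linearly independent.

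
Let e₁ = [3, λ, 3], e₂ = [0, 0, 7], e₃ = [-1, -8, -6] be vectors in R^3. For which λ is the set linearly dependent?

Dependence holds iff the 3×3 matrix [e₁ e₂ e₃] is singular.
Cofactor expansion gives det = 168 - 7*λ.
This vanishes exactly when λ = 24.

λ = 24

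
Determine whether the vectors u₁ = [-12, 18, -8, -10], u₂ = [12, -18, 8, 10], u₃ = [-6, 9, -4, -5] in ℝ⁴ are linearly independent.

Row-reduce the matrix whose columns are u₁, u₂, u₃.
The reduction yields 1 nonzero row, so the rank is 1.
Since rank 1 < 3, the set is linearly dependent.

linearly dependent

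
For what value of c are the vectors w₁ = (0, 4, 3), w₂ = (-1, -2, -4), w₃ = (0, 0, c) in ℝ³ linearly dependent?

c = 0

The set is linearly dependent precisely when det[w₁; w₂; w₃] = 0.
Cofactor expansion gives det = 4*c.
Setting this to zero gives c = 0.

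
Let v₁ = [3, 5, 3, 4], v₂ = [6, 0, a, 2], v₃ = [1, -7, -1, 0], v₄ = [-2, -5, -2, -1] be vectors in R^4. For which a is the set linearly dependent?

The set is linearly dependent precisely when det[v₁; v₂; v₃; v₄] = 0.
Expanding, det = 50*a - 140.
Solving 50*a - 140 = 0 yields a = 14/5.

a = 14/5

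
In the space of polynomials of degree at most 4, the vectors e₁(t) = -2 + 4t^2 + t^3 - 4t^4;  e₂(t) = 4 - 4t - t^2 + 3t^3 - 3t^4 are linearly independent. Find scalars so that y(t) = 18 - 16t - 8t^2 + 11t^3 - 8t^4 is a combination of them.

y = -e₁ + 4e₂

Work in coordinates with respect to the standard basis {1, t, …, t^4}.
Set up the augmented matrix [e₁ | e₂ | y] and row-reduce.
The system has the unique solution (c₁, c₂) = (-1, 4).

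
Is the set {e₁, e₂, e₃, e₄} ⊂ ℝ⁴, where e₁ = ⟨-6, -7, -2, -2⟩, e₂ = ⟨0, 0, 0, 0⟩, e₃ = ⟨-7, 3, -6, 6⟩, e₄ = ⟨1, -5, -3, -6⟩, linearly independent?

One of the vectors is the zero vector, so the set is linearly dependent.

linearly dependent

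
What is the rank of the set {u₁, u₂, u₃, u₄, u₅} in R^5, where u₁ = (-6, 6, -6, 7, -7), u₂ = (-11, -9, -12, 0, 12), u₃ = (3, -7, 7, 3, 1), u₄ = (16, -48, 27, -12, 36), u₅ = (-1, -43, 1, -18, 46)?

Put the 5×5 matrix [u₁|u₂|u₃|u₄|u₅] into echelon form.
Reduction leaves 3 leading entries, giving rank 3.

3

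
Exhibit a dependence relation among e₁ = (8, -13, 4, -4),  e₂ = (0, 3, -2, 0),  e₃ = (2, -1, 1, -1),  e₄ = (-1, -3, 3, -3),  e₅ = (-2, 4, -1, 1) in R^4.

e₁ - e₃ + 3e₅ = 0

Row-reduce the matrix with e₁, e₂, e₃, e₄, e₅ as columns; the null space gives the coefficients.
A generator of the null space is (1, 0, -1, 0, 3).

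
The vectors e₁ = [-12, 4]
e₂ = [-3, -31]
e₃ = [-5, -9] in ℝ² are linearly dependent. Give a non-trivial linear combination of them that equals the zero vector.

Row-reduce the matrix with e₁, e₂, e₃ as columns; the null space gives the coefficients.
One solution (up to scaling) is (1, 1, -3).

e₁ + e₂ - 3e₃ = 0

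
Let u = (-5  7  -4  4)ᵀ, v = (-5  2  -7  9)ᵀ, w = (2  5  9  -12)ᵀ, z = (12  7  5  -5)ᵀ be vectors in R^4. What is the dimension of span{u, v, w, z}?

Apply Gaussian elimination to the matrix whose rows are u, v, w, z.
Reduction leaves 4 leading entries, giving rank 4.

4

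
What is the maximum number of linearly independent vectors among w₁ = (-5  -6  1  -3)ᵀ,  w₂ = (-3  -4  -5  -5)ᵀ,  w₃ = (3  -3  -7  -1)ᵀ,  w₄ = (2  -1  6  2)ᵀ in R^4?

Put the 4×4 matrix [w₁|w₂|w₃|w₄] into echelon form.
The echelon form has 4 nonzero rows, so the rank is 4.

4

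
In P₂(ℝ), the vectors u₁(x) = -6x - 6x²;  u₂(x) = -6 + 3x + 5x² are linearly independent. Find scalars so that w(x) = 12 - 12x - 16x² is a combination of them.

Identify each element with its coordinate vector in ℝ³ via {1, x, x²}.
Since u₁, u₂ are independent, the coefficients expressing w are uniquely determined by a linear system.
The system has the unique solution (a₁, a₂) = (1, -2).

w = u₁ - 2u₂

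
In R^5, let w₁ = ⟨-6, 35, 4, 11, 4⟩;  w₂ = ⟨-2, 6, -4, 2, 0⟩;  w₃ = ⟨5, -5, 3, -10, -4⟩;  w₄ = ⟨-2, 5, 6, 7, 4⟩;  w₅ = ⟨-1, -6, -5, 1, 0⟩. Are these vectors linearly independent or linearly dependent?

linearly dependent

The matrix [w₁|w₂|w₃|w₄|w₅] has determinant 0.
A zero determinant means the columns are linearly dependent.
Indeed w₁ - 5w₂ - 2w₃ - 3w₄ = 0.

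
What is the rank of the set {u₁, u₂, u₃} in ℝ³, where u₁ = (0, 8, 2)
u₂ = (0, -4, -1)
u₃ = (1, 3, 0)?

rank 2

Apply Gaussian elimination to the matrix whose rows are u₁, u₂, u₃.
There are 2 pivot columns, so rank = 2.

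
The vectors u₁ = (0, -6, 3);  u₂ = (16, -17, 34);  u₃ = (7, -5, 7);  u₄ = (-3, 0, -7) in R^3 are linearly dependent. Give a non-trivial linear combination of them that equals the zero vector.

Set up α₁u₁ + … + α₄u₄ = 0 and solve the homogeneous system.
A generator of the null space is (2, -1, 1, -3).

2u₁ - u₂ + u₃ - 3u₄ = 0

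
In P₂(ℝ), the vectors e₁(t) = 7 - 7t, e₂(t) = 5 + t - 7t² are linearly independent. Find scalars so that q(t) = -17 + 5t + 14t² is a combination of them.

q = -e₁ - 2e₂

Take coordinate vectors relative to {1, t, t²}.
Since e₁, e₂ are independent, the coefficients expressing q are uniquely determined by a linear system.
Row-reducing the augmented matrix gives the unique coefficients (α₁, α₂) = (-1, -2).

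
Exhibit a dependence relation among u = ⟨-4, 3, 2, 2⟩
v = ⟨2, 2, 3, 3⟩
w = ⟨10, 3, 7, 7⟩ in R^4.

u - 3v + w = 0

Write the vectors as columns of a matrix and find a nonzero vector in its null space.
One solution (up to scaling) is (1, -3, 1).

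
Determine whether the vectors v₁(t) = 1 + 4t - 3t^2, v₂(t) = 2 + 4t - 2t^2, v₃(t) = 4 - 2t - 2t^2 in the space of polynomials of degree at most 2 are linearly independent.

linearly independent

Write each element as a coordinate vector in ℝ³ using {1, t, t^2}.
Row-reduce the matrix whose columns are v₁, v₂, v₃.
The reduction yields 3 nonzero rows, so the rank is 3.
Since rank = 3 (the number of vectors), the set is linearly independent.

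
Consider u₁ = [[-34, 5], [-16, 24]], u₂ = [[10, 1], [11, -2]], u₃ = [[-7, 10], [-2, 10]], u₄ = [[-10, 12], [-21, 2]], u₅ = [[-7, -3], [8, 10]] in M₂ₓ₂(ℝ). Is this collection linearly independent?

Write each element as a coordinate vector in ℝ⁴ using {E₁₁, E₁₂, E₂₁, E₂₂}.
There are 5 vectors in a 4-dimensional space, so they cannot be linearly independent.

linearly dependent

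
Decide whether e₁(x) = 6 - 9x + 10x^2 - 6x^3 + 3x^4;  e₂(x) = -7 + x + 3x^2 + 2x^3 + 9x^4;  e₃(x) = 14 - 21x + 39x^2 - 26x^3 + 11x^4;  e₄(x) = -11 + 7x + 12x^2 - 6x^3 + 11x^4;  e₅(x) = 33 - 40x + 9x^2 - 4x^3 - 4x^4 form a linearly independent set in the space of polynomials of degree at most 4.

Take coordinates with respect to the standard basis {1, x, …, x^4}.
Row-reduce the matrix whose columns are e₁, e₂, e₃, e₄, e₅.
The reduction yields 3 nonzero rows, so the rank is 3.
Since rank 3 < 5, the set is linearly dependent.

linearly dependent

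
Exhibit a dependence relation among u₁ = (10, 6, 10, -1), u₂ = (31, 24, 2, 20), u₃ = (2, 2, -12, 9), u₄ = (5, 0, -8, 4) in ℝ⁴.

Set up α₁u₁ + … + α₄u₄ = 0 and solve the homogeneous system.
One solution (up to scaling) is (3, -1, 3, -1).

3u₁ - u₂ + 3u₃ - u₄ = 0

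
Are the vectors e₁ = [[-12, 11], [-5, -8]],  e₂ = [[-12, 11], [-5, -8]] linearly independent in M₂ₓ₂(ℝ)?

Write each element as a coordinate vector in ℝ⁴ using {E₁₁, E₁₂, E₂₁, E₂₂}.
Place the vectors as rows of a 2×4 matrix and reduce to echelon form.
The reduction yields 1 nonzero row, so the rank is 1.
Since rank 1 < 2, the set is linearly dependent.
Indeed e₁ - e₂ = 0.

linearly dependent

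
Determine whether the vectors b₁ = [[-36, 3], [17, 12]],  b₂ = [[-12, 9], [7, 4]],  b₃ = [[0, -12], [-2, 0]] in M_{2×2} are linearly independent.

Take coordinates with respect to the standard basis {E₁₁, E₁₂, E₂₁, E₂₂}.
Place the vectors as rows of a 3×4 matrix and reduce to echelon form.
The reduction yields 2 nonzero rows, so the rank is 2.
Since rank 2 < 3, the set is linearly dependent.
Indeed b₁ - 3b₂ - 2b₃ = 0.

linearly dependent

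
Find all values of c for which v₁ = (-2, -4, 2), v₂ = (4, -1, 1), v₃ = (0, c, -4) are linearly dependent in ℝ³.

c = 36/5

Dependence holds iff the 3×3 matrix [v₁ v₂ v₃] is singular.
The determinant works out to 10*c - 72.
Solving 10*c - 72 = 0 yields c = 36/5.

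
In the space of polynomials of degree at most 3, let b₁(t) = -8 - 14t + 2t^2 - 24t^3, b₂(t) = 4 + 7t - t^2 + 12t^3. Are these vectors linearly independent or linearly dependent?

Take coordinates with respect to the standard basis {1, t, …, t^3}.
Row-reduce the matrix whose columns are b₁, b₂.
The reduction yields 1 nonzero row, so the rank is 1.
Since rank 1 < 2, the set is linearly dependent.

linearly dependent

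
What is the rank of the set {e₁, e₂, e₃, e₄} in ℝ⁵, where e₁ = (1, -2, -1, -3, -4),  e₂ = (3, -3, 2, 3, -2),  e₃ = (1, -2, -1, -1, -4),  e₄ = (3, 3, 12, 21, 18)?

Put the 5×4 matrix [e₁|e₂|e₃|e₄] into echelon form.
The echelon form has 3 nonzero rows, so the rank is 3.

3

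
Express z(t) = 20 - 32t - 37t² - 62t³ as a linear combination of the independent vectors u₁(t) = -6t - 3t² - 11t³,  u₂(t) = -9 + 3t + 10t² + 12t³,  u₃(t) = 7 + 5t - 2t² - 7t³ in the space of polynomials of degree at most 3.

Take coordinate vectors relative to {1, t, …, t³}.
Set up the augmented matrix [u₁ | u₂ | u₃ | z] and row-reduce.
The system has the unique solution (c₁, c₂, c₃) = (3, -3, -1).

z = 3u₁ - 3u₂ - u₃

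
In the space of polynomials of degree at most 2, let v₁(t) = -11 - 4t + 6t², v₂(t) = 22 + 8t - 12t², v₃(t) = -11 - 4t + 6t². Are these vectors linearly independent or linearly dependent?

linearly dependent

Take coordinates with respect to the standard basis {1, t, t²}.
Place the vectors as rows of a 3×3 matrix and reduce to echelon form.
The reduction yields 1 nonzero row, so the rank is 1.
Since rank 1 < 3, the set is linearly dependent.
Indeed 2v₁ + v₂ = 0.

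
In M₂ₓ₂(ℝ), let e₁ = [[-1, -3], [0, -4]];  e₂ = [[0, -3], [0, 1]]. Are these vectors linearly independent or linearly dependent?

linearly independent

Write each element as a coordinate vector in ℝ⁴ using {E₁₁, E₁₂, E₂₁, E₂₂}.
Place the vectors as rows of a 2×4 matrix and reduce to echelon form.
The reduction yields 2 nonzero rows, so the rank is 2.
Since rank = 2 (the number of vectors), the set is linearly independent.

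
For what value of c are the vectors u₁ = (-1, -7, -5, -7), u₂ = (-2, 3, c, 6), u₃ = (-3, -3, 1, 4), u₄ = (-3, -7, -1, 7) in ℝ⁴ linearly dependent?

c = 49/11

Place the vectors as rows of a 4×4 matrix; dependence ⇔ determinant zero.
Cofactor expansion gives det = 154*c - 686.
Setting this to zero gives c = 49/11.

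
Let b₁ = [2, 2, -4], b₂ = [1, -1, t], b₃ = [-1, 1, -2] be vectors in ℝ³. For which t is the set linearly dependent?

t = 2

Dependence holds iff the 3×3 matrix [b₁ b₂ b₃] is singular.
Cofactor expansion gives det = 8 - 4*t.
Setting this to zero gives t = 2.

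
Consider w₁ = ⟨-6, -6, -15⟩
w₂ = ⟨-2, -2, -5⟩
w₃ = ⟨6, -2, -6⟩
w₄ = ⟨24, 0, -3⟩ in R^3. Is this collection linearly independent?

There are 4 vectors in a 3-dimensional space, so they cannot be linearly independent.

linearly dependent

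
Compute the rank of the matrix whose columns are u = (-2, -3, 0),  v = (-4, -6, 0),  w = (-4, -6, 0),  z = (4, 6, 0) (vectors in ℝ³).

1

Row-reduce the 4×3 matrix with these as rows.
There is 1 pivot column, so rank = 1.
(With 4 elements in a 3-dimensional space the rank is at most 3.)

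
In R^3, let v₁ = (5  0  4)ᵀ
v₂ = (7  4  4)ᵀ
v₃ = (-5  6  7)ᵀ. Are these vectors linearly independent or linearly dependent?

The matrix [v₁|v₂|v₃] has determinant 268.
A nonzero determinant means the columns are linearly independent.

linearly independent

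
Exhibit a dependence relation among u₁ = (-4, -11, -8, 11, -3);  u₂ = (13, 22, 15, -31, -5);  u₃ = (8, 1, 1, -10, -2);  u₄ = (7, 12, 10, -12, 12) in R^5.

Set up α₁u₁ + … + α₄u₄ = 0 and solve the homogeneous system.
One solution (up to scaling) is (3, 1, -1, 1).

3u₁ + u₂ - u₃ + u₄ = 0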